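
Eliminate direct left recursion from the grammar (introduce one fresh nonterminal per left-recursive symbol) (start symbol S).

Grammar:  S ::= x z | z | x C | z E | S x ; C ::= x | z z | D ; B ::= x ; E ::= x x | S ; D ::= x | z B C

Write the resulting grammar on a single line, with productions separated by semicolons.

S ::= x z S' | z S' | x C S' | z E S'; C ::= x | z z | D; B ::= x; E ::= x x | S; D ::= x | z B C; S' ::= x S' | ε

Left recursion appears on S.
For S: α = {x}, β = {x z, z, x C, z E}. Rewrite as S → β S' and S' → α S' | ε.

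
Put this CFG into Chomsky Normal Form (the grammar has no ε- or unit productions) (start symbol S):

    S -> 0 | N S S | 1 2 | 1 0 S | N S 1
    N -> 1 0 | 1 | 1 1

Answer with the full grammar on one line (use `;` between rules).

Introduce a nonterminal for each terminal appearing in a rule of length ≥ 2: X1 → 1, X2 → 2, X3 → 0.
Binarize each right-hand side of length ≥ 3 by chaining fresh nonterminals (Y1, Y2, …): affected rules were S → N S S; S → X1 X3 S; S → N S X1.

S -> 0 | N Y1 | X1 X2 | X1 Y2 | N Y3; N -> X1 X3 | 1 | X1 X1; X1 -> 1; X2 -> 2; X3 -> 0; Y1 -> S S; Y2 -> X3 S; Y3 -> S X1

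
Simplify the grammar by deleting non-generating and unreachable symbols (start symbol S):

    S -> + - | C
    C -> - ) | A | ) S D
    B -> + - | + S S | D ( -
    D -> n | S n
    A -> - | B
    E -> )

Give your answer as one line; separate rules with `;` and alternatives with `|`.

S -> + - | C; C -> - ) | A | ) S D; B -> + - | + S S | D ( -; D -> n | S n; A -> - | B

Generating nonterminals: {A, B, C, D, E, S}.
Reachable from S after that: {A, B, C, D, S}.
Removed useless symbols: {E} and every production mentioning them.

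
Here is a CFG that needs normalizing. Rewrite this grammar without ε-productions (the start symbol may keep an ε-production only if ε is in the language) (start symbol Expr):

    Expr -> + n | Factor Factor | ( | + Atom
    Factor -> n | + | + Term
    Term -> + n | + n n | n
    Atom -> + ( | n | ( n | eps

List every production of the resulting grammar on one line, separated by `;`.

Expr -> + n | Factor Factor | ( | + Atom | +; Factor -> n | + | + Term; Term -> + n | + n n | n; Atom -> + ( | n | ( n

Nullable nonterminals: {Atom}.
ε ∉ L(G), so no ε-production is kept.
Add the nullable-subset variants: Expr → + Atom gives + Atom | +.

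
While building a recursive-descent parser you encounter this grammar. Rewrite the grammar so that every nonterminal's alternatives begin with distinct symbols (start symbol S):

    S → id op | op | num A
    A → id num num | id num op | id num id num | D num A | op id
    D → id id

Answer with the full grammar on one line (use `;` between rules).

A has alternatives sharing prefix 'id num': factor to A → id num A' with A' → num | op | id num.

S → id op | op | num A; A → D num A | op id | id num A'; D → id id; A' → num | op | id num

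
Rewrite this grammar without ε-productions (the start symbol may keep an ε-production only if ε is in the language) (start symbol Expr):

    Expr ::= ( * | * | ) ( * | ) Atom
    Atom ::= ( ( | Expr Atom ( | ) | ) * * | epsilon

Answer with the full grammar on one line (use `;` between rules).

Expr ::= ( * | * | ) ( * | ) Atom | ); Atom ::= ( ( | Expr Atom ( | Expr ( | ) | ) * *

Nullable nonterminals: {Atom}.
ε ∉ L(G), so no ε-production is kept.
For each production, add variants omitting each subset of nullable occurrences: Expr → ) Atom gives ) Atom | ). Atom → Expr Atom ( gives Expr Atom ( | Expr (.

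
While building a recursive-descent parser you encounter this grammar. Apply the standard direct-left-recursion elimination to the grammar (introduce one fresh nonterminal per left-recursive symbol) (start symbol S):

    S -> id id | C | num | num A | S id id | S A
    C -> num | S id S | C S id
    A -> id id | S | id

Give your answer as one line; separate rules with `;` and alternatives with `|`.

S -> id id S' | C S' | num S' | num A S'; C -> num C' | S id S C'; A -> id id | S | id; S' -> id id S' | A S' | ε; C' -> S id C' | ε

Directly left-recursive nonterminals: S, C.
For S: α = {id id, A}, β = {id id, C, num, num A}. Rewrite as S → β S' and S' → α S' | ε.
For C: α = {S id}, β = {num, S id S}. Rewrite as C → β C' and C' → α C' | ε.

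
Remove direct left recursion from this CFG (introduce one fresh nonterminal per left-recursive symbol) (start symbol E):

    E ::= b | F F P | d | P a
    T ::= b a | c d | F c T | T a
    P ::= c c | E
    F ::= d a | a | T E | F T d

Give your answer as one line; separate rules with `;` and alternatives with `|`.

T, F are directly left-recursive.
For T: α = {a}, β = {b a, c d, F c T}. Rewrite as T → β T' and T' → α T' | ε.
For F: α = {T d}, β = {d a, a, T E}. Rewrite as F → β F' and F' → α F' | ε.

E ::= b | F F P | d | P a; T ::= b a T' | c d T' | F c T T'; P ::= c c | E; F ::= d a F' | a F' | T E F'; T' ::= a T' | ε; F' ::= T d F' | ε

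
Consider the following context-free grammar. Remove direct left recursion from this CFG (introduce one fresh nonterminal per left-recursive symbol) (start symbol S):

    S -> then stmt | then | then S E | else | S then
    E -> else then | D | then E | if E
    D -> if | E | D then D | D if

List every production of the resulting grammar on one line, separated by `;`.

Directly left-recursive nonterminals: S, D.
For S: α = {then}, β = {then stmt, then, then S E, else}. Rewrite as S → β S' and S' → α S' | ε.
For D: α = {then D, if}, β = {if, E}. Rewrite as D → β D' and D' → α D' | ε.

S -> then stmt S' | then S' | then S E S' | else S'; E -> else then | D | then E | if E; D -> if D' | E D'; S' -> then S' | eps; D' -> then D D' | if D' | eps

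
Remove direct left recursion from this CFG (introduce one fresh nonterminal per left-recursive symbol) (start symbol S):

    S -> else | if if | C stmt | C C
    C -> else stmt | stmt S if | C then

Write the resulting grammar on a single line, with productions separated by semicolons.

C is directly left-recursive.
For C: α = {then}, β = {else stmt, stmt S if}. Rewrite as C → β C' and C' → α C' | ε.

S -> else | if if | C stmt | C C; C -> else stmt C' | stmt S if C'; C' -> then C' | ε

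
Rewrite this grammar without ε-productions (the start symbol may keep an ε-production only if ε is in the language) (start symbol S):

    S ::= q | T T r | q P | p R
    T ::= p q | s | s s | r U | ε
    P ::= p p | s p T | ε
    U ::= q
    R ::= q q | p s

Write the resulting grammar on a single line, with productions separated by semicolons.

S ::= q | T T r | T r | r | q P | p R; T ::= p q | s | s s | r U; P ::= p p | s p T | s p; U ::= q; R ::= q q | p s

The nullable symbols are {P, T}.
ε ∉ L(G), so no ε-production is kept.
For each production, add variants omitting each subset of nullable occurrences: S → T T r gives T T r | T r | r. P → s p T gives s p T | s p.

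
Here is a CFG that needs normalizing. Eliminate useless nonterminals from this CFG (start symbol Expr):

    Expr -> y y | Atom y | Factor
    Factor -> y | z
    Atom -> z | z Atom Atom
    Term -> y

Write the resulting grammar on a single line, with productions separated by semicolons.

Generating nonterminals: {Atom, Expr, Factor, Term}.
Reachable from Expr after that: {Atom, Expr, Factor}.
Removed useless symbols: {Term} and every production mentioning them.

Expr -> y y | Atom y | Factor; Factor -> y | z; Atom -> z | z Atom Atom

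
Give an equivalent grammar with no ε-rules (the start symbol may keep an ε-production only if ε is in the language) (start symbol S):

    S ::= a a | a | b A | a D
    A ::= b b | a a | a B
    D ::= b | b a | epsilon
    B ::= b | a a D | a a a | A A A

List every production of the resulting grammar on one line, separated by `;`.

Nullable set = {D}.
ε ∉ L(G), so no ε-production is kept.
Expand every rule over subsets of its nullable positions: B → a a D gives a a D | a a.

S ::= a a | a | b A | a D; A ::= b b | a a | a B; D ::= b | b a; B ::= b | a a D | a a | a a a | A A A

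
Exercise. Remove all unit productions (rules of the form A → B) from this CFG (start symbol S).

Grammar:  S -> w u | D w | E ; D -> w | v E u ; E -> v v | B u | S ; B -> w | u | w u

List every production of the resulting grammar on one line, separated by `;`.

S -> v v | B u | w u | D w; D -> w | v E u; E -> v v | B u | w u | D w; B -> w | u | w u

Unit pairs: E ⇒* {S}; S ⇒* {E}.
For each unit pair (A, B), copy every non-unit production of B to A, then drop all unit productions.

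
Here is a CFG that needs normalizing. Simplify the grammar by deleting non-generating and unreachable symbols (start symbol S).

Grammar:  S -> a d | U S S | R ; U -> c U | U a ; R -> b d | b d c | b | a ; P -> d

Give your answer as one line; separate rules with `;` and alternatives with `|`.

Generating nonterminals: {P, R, S}.
Reachable from S after that: {R, S}.
Removed useless symbols: {P, U} and every production mentioning them.

S -> a d | R; R -> b d | b d c | b | a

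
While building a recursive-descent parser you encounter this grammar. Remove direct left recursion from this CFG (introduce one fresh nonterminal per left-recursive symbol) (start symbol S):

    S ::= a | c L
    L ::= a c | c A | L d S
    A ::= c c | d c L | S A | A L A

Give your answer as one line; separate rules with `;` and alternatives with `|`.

S ::= a | c L; L ::= a c L' | c A L'; A ::= c c A' | d c L A' | S A A'; L' ::= d S L' | ε; A' ::= L A A' | ε

Left recursion appears on L, A.
For L: α = {d S}, β = {a c, c A}. Rewrite as L → β L' and L' → α L' | ε.
For A: α = {L A}, β = {c c, d c L, S A}. Rewrite as A → β A' and A' → α A' | ε.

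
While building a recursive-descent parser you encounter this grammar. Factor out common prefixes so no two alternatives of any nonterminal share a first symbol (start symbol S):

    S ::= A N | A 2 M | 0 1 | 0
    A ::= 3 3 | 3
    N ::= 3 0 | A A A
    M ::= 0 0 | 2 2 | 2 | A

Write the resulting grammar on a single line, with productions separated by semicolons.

S has alternatives sharing prefix 'A': factor to S → A S' with S' → N | 2 M.
S has alternatives sharing prefix '0': factor to S → 0 S'' with S'' → 1 | ε.
A has alternatives sharing prefix '3': factor to A → 3 A' with A' → 3 | ε.
M has alternatives sharing prefix '2': factor to M → 2 M' with M' → 2 | ε.

S ::= A S' | 0 S''; A ::= 3 A'; N ::= 3 0 | A A A; M ::= 0 0 | A | 2 M'; S' ::= N | 2 M; S'' ::= 1 | epsilon; A' ::= 3 | epsilon; M' ::= 2 | epsilon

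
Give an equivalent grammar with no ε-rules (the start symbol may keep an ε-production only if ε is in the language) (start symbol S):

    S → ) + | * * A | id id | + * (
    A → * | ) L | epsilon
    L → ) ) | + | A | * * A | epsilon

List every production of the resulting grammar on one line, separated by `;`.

S → ) + | * * A | * * | id id | + * (; A → * | ) L | ); L → ) ) | + | A | * * A | * *

The nullable symbols are {A, L}.
ε ∉ L(G), so no ε-production is kept.
Expand every rule over subsets of its nullable positions: S → * * A gives * * A | * *. A → ) L gives ) L | ). L → * * A gives * * A | * *.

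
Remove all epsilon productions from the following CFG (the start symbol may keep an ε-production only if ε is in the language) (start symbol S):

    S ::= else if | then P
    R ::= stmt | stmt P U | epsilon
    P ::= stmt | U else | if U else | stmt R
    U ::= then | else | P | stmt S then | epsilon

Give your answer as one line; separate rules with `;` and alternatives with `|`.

S ::= else if | then P; R ::= stmt | stmt P U | stmt P; P ::= stmt | U else | else | if U else | if else | stmt R; U ::= then | else | P | stmt S then

Nullable nonterminals: {R, U}.
ε ∉ L(G), so no ε-production is kept.
Add the nullable-subset variants: R → stmt P U gives stmt P U | stmt P. P → U else gives U else | else. P → if U else gives if U else | if else.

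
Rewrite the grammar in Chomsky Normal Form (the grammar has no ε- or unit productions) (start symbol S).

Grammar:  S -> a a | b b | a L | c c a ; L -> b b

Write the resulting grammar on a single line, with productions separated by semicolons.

Introduce a nonterminal for each terminal appearing in a rule of length ≥ 2: X1 → a, X2 → b, X3 → c.
Binarize each right-hand side of length ≥ 3 by chaining fresh nonterminals (Y1, Y2, …): affected rules were S → X3 X3 X1.

S -> X1 X1 | X2 X2 | X1 L | X3 Y1; L -> X2 X2; X1 -> a; X2 -> b; X3 -> c; Y1 -> X3 X1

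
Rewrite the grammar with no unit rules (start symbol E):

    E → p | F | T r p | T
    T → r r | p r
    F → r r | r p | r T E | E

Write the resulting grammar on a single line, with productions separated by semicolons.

Unit pairs: E ⇒* {F, T}; F ⇒* {E, T}.
For every A with A ⇒* B via unit rules, add B's non-unit alternatives to A; then delete every rule of the form X → Y.

E → p | T r p | r r | r p | r T E | p r; T → r r | p r; F → p | T r p | r r | r p | r T E | p r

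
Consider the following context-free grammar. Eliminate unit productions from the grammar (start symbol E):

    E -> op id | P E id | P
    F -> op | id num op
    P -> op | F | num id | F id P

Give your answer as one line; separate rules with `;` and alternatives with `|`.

E -> op id | P E id | op | num id | F id P | id num op; F -> op | id num op; P -> op | id num op | num id | F id P

Unit pairs: E ⇒* {F, P}; P ⇒* {F}.
For every A with A ⇒* B via unit rules, add B's non-unit alternatives to A; then delete every rule of the form X → Y.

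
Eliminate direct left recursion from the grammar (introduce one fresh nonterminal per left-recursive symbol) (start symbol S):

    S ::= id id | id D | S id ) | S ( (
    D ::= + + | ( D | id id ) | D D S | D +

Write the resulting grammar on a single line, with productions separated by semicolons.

Directly left-recursive nonterminals: S, D.
For S: α = {id ), ( (}, β = {id id, id D}. Rewrite as S → β S' and S' → α S' | ε.
For D: α = {D S, +}, β = {+ +, ( D, id id )}. Rewrite as D → β D' and D' → α D' | ε.

S ::= id id S' | id D S'; D ::= + + D' | ( D D' | id id ) D'; S' ::= id ) S' | ( ( S' | epsilon; D' ::= D S D' | + D' | epsilon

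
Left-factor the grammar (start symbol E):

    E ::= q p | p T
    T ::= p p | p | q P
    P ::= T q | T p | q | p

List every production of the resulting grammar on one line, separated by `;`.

T has alternatives sharing prefix 'p': factor to T → p T' with T' → p | ε.
P has alternatives sharing prefix 'T': factor to P → T P' with P' → q | p.

E ::= q p | p T; T ::= q P | p T'; P ::= q | p | T P'; T' ::= p | eps; P' ::= q | p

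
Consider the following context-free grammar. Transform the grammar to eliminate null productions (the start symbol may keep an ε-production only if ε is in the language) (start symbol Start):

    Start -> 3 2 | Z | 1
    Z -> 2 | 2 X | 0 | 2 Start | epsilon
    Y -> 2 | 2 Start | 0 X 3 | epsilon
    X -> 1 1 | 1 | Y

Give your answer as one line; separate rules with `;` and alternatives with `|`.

Start -> 3 2 | Z | 1 | epsilon; Z -> 2 | 2 X | 0 | 2 Start; Y -> 2 | 2 Start | 0 X 3 | 0 3; X -> 1 1 | 1 | Y

Nullable nonterminals: {Start, X, Y, Z}.
ε ∈ L(G) since Start is nullable, so keep Start → ε.
For each production, add variants omitting each subset of nullable occurrences: Y → 0 X 3 gives 0 X 3 | 0 3.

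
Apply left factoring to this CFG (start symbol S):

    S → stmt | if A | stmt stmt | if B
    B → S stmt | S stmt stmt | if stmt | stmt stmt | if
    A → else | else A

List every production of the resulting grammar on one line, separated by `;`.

S has alternatives sharing prefix 'stmt': factor to S → stmt S' with S' → ε | stmt.
S has alternatives sharing prefix 'if': factor to S → if S'' with S'' → A | B.
B has alternatives sharing prefix 'S stmt': factor to B → S stmt B' with B' → ε | stmt.
B has alternatives sharing prefix 'if': factor to B → if B'' with B'' → stmt | ε.
A has alternatives sharing prefix 'else': factor to A → else A' with A' → ε | A.

S → stmt S' | if S''; B → stmt stmt | S stmt B' | if B''; A → else A'; S' → ε | stmt; S'' → A | B; B' → ε | stmt; B'' → stmt | ε; A' → ε | A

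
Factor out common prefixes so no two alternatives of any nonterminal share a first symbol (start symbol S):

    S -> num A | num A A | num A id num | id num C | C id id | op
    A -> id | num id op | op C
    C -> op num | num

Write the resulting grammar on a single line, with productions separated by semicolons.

S -> id num C | C id id | op | num A S'; A -> id | num id op | op C; C -> op num | num; S' -> ε | A | id num

S has alternatives sharing prefix 'num A': factor to S → num A S' with S' → ε | A | id num.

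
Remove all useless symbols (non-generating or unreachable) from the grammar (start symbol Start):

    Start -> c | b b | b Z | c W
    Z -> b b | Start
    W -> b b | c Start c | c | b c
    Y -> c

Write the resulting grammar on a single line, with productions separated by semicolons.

Start -> c | b b | b Z | c W; Z -> b b | Start; W -> b b | c Start c | c | b c

Generating nonterminals: {Start, W, Y, Z}.
Reachable from Start after that: {Start, W, Z}.
Removed useless symbols: {Y} and every production mentioning them.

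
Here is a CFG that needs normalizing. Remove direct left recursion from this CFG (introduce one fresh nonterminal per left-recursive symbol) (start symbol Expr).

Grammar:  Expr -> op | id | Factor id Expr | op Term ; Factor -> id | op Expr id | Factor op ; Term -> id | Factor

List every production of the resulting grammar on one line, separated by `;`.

Expr -> op | id | Factor id Expr | op Term; Factor -> id Factor1 | op Expr id Factor1; Term -> id | Factor; Factor1 -> op Factor1 | ε

Directly left-recursive nonterminal: Factor.
For Factor: α = {op}, β = {id, op Expr id}. Rewrite as Factor → β Factor1 and Factor1 → α Factor1 | ε.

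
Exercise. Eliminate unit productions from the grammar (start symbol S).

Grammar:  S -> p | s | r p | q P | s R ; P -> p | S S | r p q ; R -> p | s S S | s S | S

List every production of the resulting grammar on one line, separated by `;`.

S -> p | s | r p | q P | s R; P -> p | S S | r p q; R -> p | s | r p | q P | s R | s S S | s S

Unit pairs: R ⇒* {S}.
For every A with A ⇒* B via unit rules, add B's non-unit alternatives to A; then delete every rule of the form X → Y.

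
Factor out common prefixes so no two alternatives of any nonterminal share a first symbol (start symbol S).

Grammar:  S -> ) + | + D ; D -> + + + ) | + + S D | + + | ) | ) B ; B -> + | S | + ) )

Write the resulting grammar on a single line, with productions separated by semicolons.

D has alternatives sharing prefix '+ +': factor to D → + + D' with D' → + ) | S D | ε.
D has alternatives sharing prefix ')': factor to D → ) D'' with D'' → ε | B.
B has alternatives sharing prefix '+': factor to B → + B' with B' → ε | ) ).

S -> ) + | + D; D -> + + D' | ) D''; B -> S | + B'; D' -> + ) | S D | epsilon; D'' -> epsilon | B; B' -> epsilon | ) )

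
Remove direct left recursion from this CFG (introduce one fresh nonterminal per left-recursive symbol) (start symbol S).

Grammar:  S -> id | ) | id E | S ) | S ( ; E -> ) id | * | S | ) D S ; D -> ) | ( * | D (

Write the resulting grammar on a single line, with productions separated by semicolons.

S -> id S' | ) S' | id E S'; E -> ) id | * | S | ) D S; D -> ) D' | ( * D'; S' -> ) S' | ( S' | eps; D' -> ( D' | eps

Left recursion appears on S, D.
For S: α = {), (}, β = {id, ), id E}. Rewrite as S → β S' and S' → α S' | ε.
For D: α = {(}, β = {), ( *}. Rewrite as D → β D' and D' → α D' | ε.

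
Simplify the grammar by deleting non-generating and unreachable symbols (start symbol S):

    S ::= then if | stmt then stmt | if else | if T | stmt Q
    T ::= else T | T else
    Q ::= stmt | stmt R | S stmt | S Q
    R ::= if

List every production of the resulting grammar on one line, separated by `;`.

S ::= then if | stmt then stmt | if else | stmt Q; Q ::= stmt | stmt R | S stmt | S Q; R ::= if

Generating nonterminals: {Q, R, S}.
Reachable from S after that: {Q, R, S}.
Removed useless symbols: {T} and every production mentioning them.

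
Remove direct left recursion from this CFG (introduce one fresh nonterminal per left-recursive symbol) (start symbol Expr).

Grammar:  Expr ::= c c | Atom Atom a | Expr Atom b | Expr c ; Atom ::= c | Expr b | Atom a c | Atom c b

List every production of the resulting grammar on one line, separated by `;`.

Expr, Atom are directly left-recursive.
For Expr: α = {Atom b, c}, β = {c c, Atom Atom a}. Rewrite as Expr → β Expr1 and Expr1 → α Expr1 | ε.
For Atom: α = {a c, c b}, β = {c, Expr b}. Rewrite as Atom → β Atom1 and Atom1 → α Atom1 | ε.

Expr ::= c c Expr1 | Atom Atom a Expr1; Atom ::= c Atom1 | Expr b Atom1; Expr1 ::= Atom b Expr1 | c Expr1 | ε; Atom1 ::= a c Atom1 | c b Atom1 | ε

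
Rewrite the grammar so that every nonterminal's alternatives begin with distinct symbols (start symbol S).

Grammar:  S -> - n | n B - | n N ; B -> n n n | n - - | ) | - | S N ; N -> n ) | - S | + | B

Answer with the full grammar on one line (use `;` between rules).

S has alternatives sharing prefix 'n': factor to S → n S' with S' → B - | N.
B has alternatives sharing prefix 'n': factor to B → n B' with B' → n n | - -.

S -> - n | n S'; B -> ) | - | S N | n B'; N -> n ) | - S | + | B; S' -> B - | N; B' -> n n | - -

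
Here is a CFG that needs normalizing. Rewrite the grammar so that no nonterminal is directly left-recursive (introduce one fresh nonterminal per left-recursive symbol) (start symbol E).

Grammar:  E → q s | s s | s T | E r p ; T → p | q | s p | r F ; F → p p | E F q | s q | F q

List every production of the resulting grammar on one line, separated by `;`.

Directly left-recursive nonterminals: E, F.
For E: α = {r p}, β = {q s, s s, s T}. Rewrite as E → β E' and E' → α E' | ε.
For F: α = {q}, β = {p p, E F q, s q}. Rewrite as F → β F' and F' → α F' | ε.

E → q s E' | s s E' | s T E'; T → p | q | s p | r F; F → p p F' | E F q F' | s q F'; E' → r p E' | eps; F' → q F' | eps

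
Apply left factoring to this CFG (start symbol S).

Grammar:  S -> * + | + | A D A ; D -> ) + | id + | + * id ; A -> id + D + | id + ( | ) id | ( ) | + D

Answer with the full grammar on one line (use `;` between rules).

A has alternatives sharing prefix 'id +': factor to A → id + A' with A' → D + | (.

S -> * + | + | A D A; D -> ) + | id + | + * id; A -> ) id | ( ) | + D | id + A'; A' -> D + | (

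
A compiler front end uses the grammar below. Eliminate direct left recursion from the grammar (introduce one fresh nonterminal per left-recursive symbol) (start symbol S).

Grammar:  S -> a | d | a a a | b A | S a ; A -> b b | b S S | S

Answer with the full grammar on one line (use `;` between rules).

Directly left-recursive nonterminal: S.
For S: α = {a}, β = {a, d, a a a, b A}. Rewrite as S → β S' and S' → α S' | ε.

S -> a S' | d S' | a a a S' | b A S'; A -> b b | b S S | S; S' -> a S' | ε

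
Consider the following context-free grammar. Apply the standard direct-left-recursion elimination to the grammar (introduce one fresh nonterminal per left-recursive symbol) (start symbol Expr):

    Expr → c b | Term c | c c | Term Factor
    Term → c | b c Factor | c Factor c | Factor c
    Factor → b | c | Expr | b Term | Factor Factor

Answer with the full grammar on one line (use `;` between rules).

Expr → c b | Term c | c c | Term Factor; Term → c | b c Factor | c Factor c | Factor c; Factor → b Factor1 | c Factor1 | Expr Factor1 | b Term Factor1; Factor1 → Factor Factor1 | ε

Left recursion appears on Factor.
For Factor: α = {Factor}, β = {b, c, Expr, b Term}. Rewrite as Factor → β Factor1 and Factor1 → α Factor1 | ε.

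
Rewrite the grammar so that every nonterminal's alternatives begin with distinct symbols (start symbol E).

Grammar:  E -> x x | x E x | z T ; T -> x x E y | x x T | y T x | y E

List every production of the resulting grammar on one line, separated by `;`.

E has alternatives sharing prefix 'x': factor to E → x E' with E' → x | E x.
T has alternatives sharing prefix 'x x': factor to T → x x T' with T' → E y | T.
T has alternatives sharing prefix 'y': factor to T → y T'' with T'' → T x | E.

E -> z T | x E'; T -> x x T' | y T''; E' -> x | E x; T' -> E y | T; T'' -> T x | E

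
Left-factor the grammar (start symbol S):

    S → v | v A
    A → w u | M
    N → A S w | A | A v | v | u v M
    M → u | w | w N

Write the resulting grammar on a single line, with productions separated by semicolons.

S → v S'; A → w u | M; N → v | u v M | A N'; M → u | w M'; S' → ε | A; N' → S w | ε | v; M' → ε | N

S has alternatives sharing prefix 'v': factor to S → v S' with S' → ε | A.
N has alternatives sharing prefix 'A': factor to N → A N' with N' → S w | ε | v.
M has alternatives sharing prefix 'w': factor to M → w M' with M' → ε | N.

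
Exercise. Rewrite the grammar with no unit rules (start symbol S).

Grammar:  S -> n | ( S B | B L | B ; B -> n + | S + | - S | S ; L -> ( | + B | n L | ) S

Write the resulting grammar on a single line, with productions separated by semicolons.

Unit pairs: B ⇒* {S}; S ⇒* {B}.
For each unit pair (A, B), copy every non-unit production of B to A, then drop all unit productions.

S -> n + | S + | - S | n | ( S B | B L; B -> n + | S + | - S | n | ( S B | B L; L -> ( | + B | n L | ) S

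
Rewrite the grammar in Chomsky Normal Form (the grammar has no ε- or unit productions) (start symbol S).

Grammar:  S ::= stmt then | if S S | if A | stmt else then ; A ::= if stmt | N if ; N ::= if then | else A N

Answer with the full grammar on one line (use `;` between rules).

S ::= X1 X2 | X3 Y1 | X3 A | X1 Y2; A ::= X3 X1 | N X3; N ::= X3 X2 | X4 Y3; X1 ::= stmt; X2 ::= then; X3 ::= if; X4 ::= else; Y1 ::= S S; Y2 ::= X4 X2; Y3 ::= A N

Introduce a nonterminal for each terminal appearing in a rule of length ≥ 2: X1 → stmt, X2 → then, X3 → if, X4 → else.
Binarize each right-hand side of length ≥ 3 by chaining fresh nonterminals (Y1, Y2, …): affected rules were S → X3 S S; S → X1 X4 X2; N → X4 A N.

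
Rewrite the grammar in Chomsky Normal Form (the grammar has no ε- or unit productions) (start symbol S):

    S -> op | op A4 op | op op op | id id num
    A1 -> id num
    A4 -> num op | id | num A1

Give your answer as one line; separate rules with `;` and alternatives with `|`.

Introduce a nonterminal for each terminal appearing in a rule of length ≥ 2: X1 → op, X2 → id, X3 → num.
Binarize each right-hand side of length ≥ 3 by chaining fresh nonterminals (Y1, Y2, …): affected rules were S → X1 A4 X1; S → X1 X1 X1; S → X2 X2 X3.

S -> op | X1 Y1 | X1 Y2 | X2 Y3; A1 -> X2 X3; A4 -> X3 X1 | id | X3 A1; X1 -> op; X2 -> id; X3 -> num; Y1 -> A4 X1; Y2 -> X1 X1; Y3 -> X2 X3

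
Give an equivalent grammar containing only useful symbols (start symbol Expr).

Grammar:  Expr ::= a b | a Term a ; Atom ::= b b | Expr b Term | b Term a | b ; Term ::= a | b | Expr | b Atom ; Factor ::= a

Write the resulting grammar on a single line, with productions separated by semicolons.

Expr ::= a b | a Term a; Atom ::= b b | Expr b Term | b Term a | b; Term ::= a | b | Expr | b Atom

Generating nonterminals: {Atom, Expr, Factor, Term}.
Reachable from Expr after that: {Atom, Expr, Term}.
Removed useless symbols: {Factor} and every production mentioning them.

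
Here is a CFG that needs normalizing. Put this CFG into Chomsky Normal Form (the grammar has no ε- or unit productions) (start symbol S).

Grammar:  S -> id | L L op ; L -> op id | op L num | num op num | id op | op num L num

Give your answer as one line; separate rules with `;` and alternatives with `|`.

S -> id | L Y1; L -> X1 X2 | X1 Y2 | X3 Y3 | X2 X1 | X1 Y4; X1 -> op; X2 -> id; X3 -> num; Y1 -> L X1; Y2 -> L X3; Y3 -> X1 X3; Y4 -> X3 Y5; Y5 -> L X3

Introduce a nonterminal for each terminal appearing in a rule of length ≥ 2: X1 → op, X2 → id, X3 → num.
Binarize each right-hand side of length ≥ 3 by chaining fresh nonterminals (Y1, Y2, …): affected rules were S → L L X1; L → X1 L X3; L → X3 X1 X3; L → X1 X3 L X3.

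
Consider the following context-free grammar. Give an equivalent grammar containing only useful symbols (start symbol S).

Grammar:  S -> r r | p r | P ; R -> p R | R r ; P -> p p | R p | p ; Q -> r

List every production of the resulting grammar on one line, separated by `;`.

S -> r r | p r | P; P -> p p | p

Generating nonterminals: {P, Q, S}.
Reachable from S after that: {P, S}.
Removed useless symbols: {Q, R} and every production mentioning them.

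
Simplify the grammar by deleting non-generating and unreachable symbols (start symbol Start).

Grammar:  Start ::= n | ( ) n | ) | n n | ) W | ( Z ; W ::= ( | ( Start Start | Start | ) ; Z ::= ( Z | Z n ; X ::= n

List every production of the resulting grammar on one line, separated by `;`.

Generating nonterminals: {Start, W, X}.
Reachable from Start after that: {Start, W}.
Removed useless symbols: {X, Z} and every production mentioning them.

Start ::= n | ( ) n | ) | n n | ) W; W ::= ( | ( Start Start | Start | )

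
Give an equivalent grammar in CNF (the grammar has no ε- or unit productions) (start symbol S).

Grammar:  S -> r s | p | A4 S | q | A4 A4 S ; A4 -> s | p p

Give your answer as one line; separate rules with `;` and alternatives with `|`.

S -> X1 X2 | p | A4 S | q | A4 Y1; A4 -> s | X3 X3; X1 -> r; X2 -> s; X3 -> p; Y1 -> A4 S

Introduce a nonterminal for each terminal appearing in a rule of length ≥ 2: X1 → r, X2 → s, X3 → p.
Binarize each right-hand side of length ≥ 3 by chaining fresh nonterminals (Y1, Y2, …): affected rules were S → A4 A4 S.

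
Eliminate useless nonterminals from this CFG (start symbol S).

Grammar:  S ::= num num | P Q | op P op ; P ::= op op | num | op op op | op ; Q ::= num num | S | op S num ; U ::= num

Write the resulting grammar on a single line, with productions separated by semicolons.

Generating nonterminals: {P, Q, S, U}.
Reachable from S after that: {P, Q, S}.
Removed useless symbols: {U} and every production mentioning them.

S ::= num num | P Q | op P op; P ::= op op | num | op op op | op; Q ::= num num | S | op S num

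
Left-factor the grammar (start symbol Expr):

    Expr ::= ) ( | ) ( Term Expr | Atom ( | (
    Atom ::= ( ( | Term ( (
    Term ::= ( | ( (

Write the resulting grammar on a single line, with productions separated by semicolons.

Expr has alternatives sharing prefix ') (': factor to Expr → ) ( Expr1 with Expr1 → ε | Term Expr.
Term has alternatives sharing prefix '(': factor to Term → ( Term1 with Term1 → ε | (.

Expr ::= Atom ( | ( | ) ( Expr1; Atom ::= ( ( | Term ( (; Term ::= ( Term1; Expr1 ::= ε | Term Expr; Term1 ::= ε | (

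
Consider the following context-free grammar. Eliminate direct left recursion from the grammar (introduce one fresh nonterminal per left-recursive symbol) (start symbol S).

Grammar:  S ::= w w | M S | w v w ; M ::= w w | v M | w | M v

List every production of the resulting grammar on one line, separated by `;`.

S ::= w w | M S | w v w; M ::= w w M' | v M M' | w M'; M' ::= v M' | ε

M is directly left-recursive.
For M: α = {v}, β = {w w, v M, w}. Rewrite as M → β M' and M' → α M' | ε.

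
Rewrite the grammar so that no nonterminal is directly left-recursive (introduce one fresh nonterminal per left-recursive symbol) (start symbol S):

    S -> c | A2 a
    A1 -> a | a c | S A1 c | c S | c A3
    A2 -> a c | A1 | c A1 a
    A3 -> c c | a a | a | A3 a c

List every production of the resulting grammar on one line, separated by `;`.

S -> c | A2 a; A1 -> a | a c | S A1 c | c S | c A3; A2 -> a c | A1 | c A1 a; A3 -> c c A3' | a a A3' | a A3'; A3' -> a c A3' | ε

A3 is directly left-recursive.
For A3: α = {a c}, β = {c c, a a, a}. Rewrite as A3 → β A3' and A3' → α A3' | ε.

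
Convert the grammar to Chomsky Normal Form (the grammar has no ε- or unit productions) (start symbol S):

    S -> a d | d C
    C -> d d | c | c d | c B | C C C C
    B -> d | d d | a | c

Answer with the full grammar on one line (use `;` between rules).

S -> X1 X2 | X2 C; C -> X2 X2 | c | X3 X2 | X3 B | C Y1; B -> d | X2 X2 | a | c; X1 -> a; X2 -> d; X3 -> c; Y1 -> C Y2; Y2 -> C C

Introduce a nonterminal for each terminal appearing in a rule of length ≥ 2: X1 → a, X2 → d, X3 → c.
Binarize each right-hand side of length ≥ 3 by chaining fresh nonterminals (Y1, Y2, …): affected rules were C → C C C C.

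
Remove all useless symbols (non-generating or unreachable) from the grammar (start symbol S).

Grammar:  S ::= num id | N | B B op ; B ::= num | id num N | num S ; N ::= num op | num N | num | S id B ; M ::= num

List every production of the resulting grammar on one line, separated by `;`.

S ::= num id | N | B B op; B ::= num | id num N | num S; N ::= num op | num N | num | S id B

Generating nonterminals: {B, M, N, S}.
Reachable from S after that: {B, N, S}.
Removed useless symbols: {M} and every production mentioning them.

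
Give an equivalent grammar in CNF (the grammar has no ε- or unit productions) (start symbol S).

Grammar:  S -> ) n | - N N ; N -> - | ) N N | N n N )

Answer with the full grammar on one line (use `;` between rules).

Introduce a nonterminal for each terminal appearing in a rule of length ≥ 2: X1 → ), X2 → n, X3 → -.
Binarize each right-hand side of length ≥ 3 by chaining fresh nonterminals (Y1, Y2, …): affected rules were S → X3 N N; N → X1 N N; N → N X2 N X1.

S -> X1 X2 | X3 Y1; N -> - | X1 Y2 | N Y3; X1 -> ); X2 -> n; X3 -> -; Y1 -> N N; Y2 -> N N; Y3 -> X2 Y4; Y4 -> N X1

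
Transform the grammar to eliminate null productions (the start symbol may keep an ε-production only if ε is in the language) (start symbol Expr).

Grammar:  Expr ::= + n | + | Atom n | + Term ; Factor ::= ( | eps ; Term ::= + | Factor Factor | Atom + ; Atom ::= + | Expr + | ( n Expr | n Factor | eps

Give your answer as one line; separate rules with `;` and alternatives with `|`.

The nullable symbols are {Atom, Factor, Term}.
ε ∉ L(G), so no ε-production is kept.
For each production, add variants omitting each subset of nullable occurrences: Expr → Atom n gives Atom n | n. Term → Factor Factor gives Factor Factor | Factor. Atom → n Factor gives n Factor | n.

Expr ::= + n | + | Atom n | n | + Term; Factor ::= (; Term ::= + | Factor Factor | Factor | Atom +; Atom ::= + | Expr + | ( n Expr | n Factor | n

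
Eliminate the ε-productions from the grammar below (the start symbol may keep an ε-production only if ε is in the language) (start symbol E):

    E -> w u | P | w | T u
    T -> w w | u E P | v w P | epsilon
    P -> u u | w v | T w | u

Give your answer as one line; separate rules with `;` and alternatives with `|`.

E -> w u | P | w | T u | u; T -> w w | u E P | v w P; P -> u u | w v | T w | w | u

Nullable set = {T}.
ε ∉ L(G), so no ε-production is kept.
Add the nullable-subset variants: E → T u gives T u | u. P → T w gives T w | w.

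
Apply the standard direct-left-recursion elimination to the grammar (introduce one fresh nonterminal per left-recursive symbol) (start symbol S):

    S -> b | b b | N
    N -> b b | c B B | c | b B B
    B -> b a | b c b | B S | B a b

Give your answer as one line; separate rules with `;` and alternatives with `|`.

S -> b | b b | N; N -> b b | c B B | c | b B B; B -> b a B' | b c b B'; B' -> S B' | a b B' | ε

Left recursion appears on B.
For B: α = {S, a b}, β = {b a, b c b}. Rewrite as B → β B' and B' → α B' | ε.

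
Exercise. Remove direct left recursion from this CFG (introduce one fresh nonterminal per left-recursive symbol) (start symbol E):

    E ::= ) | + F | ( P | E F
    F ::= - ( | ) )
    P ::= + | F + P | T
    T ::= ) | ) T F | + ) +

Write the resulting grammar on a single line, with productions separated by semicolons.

E ::= ) E' | + F E' | ( P E'; F ::= - ( | ) ); P ::= + | F + P | T; T ::= ) | ) T F | + ) +; E' ::= F E' | ε

Directly left-recursive nonterminal: E.
For E: α = {F}, β = {), + F, ( P}. Rewrite as E → β E' and E' → α E' | ε.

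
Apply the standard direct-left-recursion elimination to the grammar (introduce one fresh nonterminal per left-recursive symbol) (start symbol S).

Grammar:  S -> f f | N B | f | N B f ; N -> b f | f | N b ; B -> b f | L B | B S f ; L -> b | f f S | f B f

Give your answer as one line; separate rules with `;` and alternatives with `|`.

N, B are directly left-recursive.
For N: α = {b}, β = {b f, f}. Rewrite as N → β N' and N' → α N' | ε.
For B: α = {S f}, β = {b f, L B}. Rewrite as B → β B' and B' → α B' | ε.

S -> f f | N B | f | N B f; N -> b f N' | f N'; B -> b f B' | L B B'; L -> b | f f S | f B f; N' -> b N' | ε; B' -> S f B' | ε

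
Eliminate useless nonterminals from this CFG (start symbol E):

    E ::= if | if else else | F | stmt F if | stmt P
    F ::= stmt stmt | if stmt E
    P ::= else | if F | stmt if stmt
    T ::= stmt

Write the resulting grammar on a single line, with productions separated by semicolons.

E ::= if | if else else | F | stmt F if | stmt P; F ::= stmt stmt | if stmt E; P ::= else | if F | stmt if stmt

Generating nonterminals: {E, F, P, T}.
Reachable from E after that: {E, F, P}.
Removed useless symbols: {T} and every production mentioning them.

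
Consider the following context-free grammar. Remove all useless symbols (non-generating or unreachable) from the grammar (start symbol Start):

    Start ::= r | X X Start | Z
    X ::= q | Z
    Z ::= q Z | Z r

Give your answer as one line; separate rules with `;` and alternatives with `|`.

Generating nonterminals: {Start, X}.
Reachable from Start after that: {Start, X}.
Removed useless symbols: {Z} and every production mentioning them.

Start ::= r | X X Start; X ::= q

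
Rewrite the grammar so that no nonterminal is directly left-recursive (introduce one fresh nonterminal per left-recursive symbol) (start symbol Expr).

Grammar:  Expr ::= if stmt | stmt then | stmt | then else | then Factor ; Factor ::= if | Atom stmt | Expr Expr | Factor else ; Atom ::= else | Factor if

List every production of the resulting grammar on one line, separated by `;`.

Directly left-recursive nonterminal: Factor.
For Factor: α = {else}, β = {if, Atom stmt, Expr Expr}. Rewrite as Factor → β Factor1 and Factor1 → α Factor1 | ε.

Expr ::= if stmt | stmt then | stmt | then else | then Factor; Factor ::= if Factor1 | Atom stmt Factor1 | Expr Expr Factor1; Atom ::= else | Factor if; Factor1 ::= else Factor1 | ε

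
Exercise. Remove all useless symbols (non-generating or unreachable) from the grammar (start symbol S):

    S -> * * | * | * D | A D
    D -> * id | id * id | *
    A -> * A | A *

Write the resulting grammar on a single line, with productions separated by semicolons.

Generating nonterminals: {D, S}.
Reachable from S after that: {D, S}.
Removed useless symbols: {A} and every production mentioning them.

S -> * * | * | * D; D -> * id | id * id | *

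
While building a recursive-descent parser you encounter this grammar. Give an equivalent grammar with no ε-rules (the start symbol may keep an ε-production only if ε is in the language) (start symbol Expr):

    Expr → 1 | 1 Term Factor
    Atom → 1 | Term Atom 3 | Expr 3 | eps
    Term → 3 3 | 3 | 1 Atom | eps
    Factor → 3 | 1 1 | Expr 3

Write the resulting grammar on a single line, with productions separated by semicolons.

Expr → 1 | 1 Term Factor | 1 Factor; Atom → 1 | Term Atom 3 | Term 3 | Atom 3 | 3 | Expr 3; Term → 3 3 | 3 | 1 Atom | 1; Factor → 3 | 1 1 | Expr 3

The nullable symbols are {Atom, Term}.
ε ∉ L(G), so no ε-production is kept.
For each production, add variants omitting each subset of nullable occurrences: Expr → 1 Term Factor gives 1 Term Factor | 1 Factor. Atom → Term Atom 3 gives Term Atom 3 | Term 3 | Atom 3 | 3. Term → 1 Atom gives 1 Atom | 1.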